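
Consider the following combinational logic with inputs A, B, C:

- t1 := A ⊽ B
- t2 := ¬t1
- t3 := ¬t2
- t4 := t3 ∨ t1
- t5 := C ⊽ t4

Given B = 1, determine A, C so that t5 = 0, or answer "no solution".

A=0, C=1

Check with B = 1 and A=0, C=1:
t1 = A ⊽ B = 0 ⊽ 1 = 0
t2 = ¬t1 = ¬0 = 1
t3 = ¬t2 = ¬1 = 0
t4 = t3 ∨ t1 = 0 ∨ 0 = 0
t5 = C ⊽ t4 = 1 ⊽ 0 = 0
So t5 = 0.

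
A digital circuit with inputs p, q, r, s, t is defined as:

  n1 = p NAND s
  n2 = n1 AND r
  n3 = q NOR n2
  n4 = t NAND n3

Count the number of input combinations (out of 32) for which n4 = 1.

n4 = t NAND n3 must be 1, so at least one of t, n3 is 0.
Enumerating the 32 input combinations, 27 give n4 = 1 and 5 give n4 = 0.

27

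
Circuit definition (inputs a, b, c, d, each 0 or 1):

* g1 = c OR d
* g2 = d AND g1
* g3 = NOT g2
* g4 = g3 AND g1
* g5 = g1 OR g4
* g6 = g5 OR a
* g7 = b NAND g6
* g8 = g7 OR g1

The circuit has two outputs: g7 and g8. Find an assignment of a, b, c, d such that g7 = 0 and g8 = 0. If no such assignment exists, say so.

Check with a=1 b=1 c=0 d=0:
g1 = c OR d = 0 OR 0 = 0
g2 = d AND g1 = 0 AND 0 = 0
g3 = NOT g2 = NOT 0 = 1
g4 = g3 AND g1 = 1 AND 0 = 0
g5 = g1 OR g4 = 0 OR 0 = 0
g6 = g5 OR a = 0 OR 1 = 1
g7 = b NAND g6 = 1 NAND 1 = 0
g8 = g7 OR g1 = 0 OR 0 = 0
So g7 = 0 and g8 = 0.

a=1 b=1 c=0 d=0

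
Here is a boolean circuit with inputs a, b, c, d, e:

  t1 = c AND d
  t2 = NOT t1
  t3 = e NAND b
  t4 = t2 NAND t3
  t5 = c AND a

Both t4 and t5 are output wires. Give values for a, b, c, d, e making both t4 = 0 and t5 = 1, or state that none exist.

a=1, b=1, c=1, d=0, e=0

Check with a=1, b=1, c=1, d=0, e=0:
t1 = c AND d = 1 AND 0 = 0
t2 = NOT t1 = NOT 0 = 1
t3 = e NAND b = 0 NAND 1 = 1
t4 = t2 NAND t3 = 1 NAND 1 = 0
t5 = c AND a = 1 AND 1 = 1
So t4 = 0 and t5 = 1.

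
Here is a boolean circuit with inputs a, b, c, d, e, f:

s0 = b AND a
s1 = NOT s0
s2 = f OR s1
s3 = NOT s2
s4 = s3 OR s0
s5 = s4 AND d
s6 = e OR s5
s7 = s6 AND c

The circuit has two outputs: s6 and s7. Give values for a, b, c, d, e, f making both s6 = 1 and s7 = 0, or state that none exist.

Check with a=1 b=1 c=0 d=0 e=1 f=0:
s0 = b AND a = 1 AND 1 = 1
s1 = NOT s0 = NOT 1 = 0
s2 = f OR s1 = 0 OR 0 = 0
s3 = NOT s2 = NOT 0 = 1
s4 = s3 OR s0 = 1 OR 1 = 1
s5 = s4 AND d = 1 AND 0 = 0
s6 = e OR s5 = 1 OR 0 = 1
s7 = s6 AND c = 1 AND 0 = 0
So s6 = 1 and s7 = 0.

a=1 b=1 c=0 d=0 e=1 f=0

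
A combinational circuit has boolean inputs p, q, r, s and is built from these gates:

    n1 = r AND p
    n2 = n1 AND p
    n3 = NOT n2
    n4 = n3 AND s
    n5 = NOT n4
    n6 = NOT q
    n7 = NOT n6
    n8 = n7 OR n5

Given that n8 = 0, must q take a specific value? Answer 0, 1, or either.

n8 = n7 OR n5 must be 0, so both n7 = 0 and n5 = 0.
n7 = NOT n6 must be 0, so n6 = 1.
Every assignment with n8 = 0 has q = 0; there are 3 such assignment(s).
  p=0, q=0, r=0, s=1
  p=0, q=0, r=1, s=1
  p=1, q=0, r=0, s=1

0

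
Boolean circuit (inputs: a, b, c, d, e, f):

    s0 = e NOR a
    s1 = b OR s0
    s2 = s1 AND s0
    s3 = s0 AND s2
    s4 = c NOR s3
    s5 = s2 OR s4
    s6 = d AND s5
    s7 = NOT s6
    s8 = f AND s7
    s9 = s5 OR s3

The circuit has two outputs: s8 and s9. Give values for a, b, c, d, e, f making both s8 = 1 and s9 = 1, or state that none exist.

Check with a=0, b=0, c=0, d=0, e=0, f=1:
s0 = e NOR a = 0 NOR 0 = 1
s1 = b OR s0 = 0 OR 1 = 1
s2 = s1 AND s0 = 1 AND 1 = 1
s3 = s0 AND s2 = 1 AND 1 = 1
s4 = c NOR s3 = 0 NOR 1 = 0
s5 = s2 OR s4 = 1 OR 0 = 1
s6 = d AND s5 = 0 AND 1 = 0
s7 = NOT s6 = NOT 0 = 1
s8 = f AND s7 = 1 AND 1 = 1
s9 = s5 OR s3 = 1 OR 1 = 1
So s8 = 1 and s9 = 1.

a=0, b=0, c=0, d=0, e=0, f=1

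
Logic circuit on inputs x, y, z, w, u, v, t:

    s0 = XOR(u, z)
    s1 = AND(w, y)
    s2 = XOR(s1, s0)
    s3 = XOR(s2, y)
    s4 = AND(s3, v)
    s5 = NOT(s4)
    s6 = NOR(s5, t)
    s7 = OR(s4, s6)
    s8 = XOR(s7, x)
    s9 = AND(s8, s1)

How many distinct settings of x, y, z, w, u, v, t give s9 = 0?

s9 = AND(s8, s1) must be 0, so at least one of s8, s1 is 0.
Enumerating the 128 input combinations, 112 give s9 = 0 and 16 give s9 = 1.

112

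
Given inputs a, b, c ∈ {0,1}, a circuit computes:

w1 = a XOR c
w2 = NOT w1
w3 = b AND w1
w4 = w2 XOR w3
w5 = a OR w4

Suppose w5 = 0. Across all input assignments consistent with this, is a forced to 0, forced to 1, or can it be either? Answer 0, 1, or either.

w5 = a OR w4 must be 0, so both a = 0 and w4 = 0.
w4 = w2 XOR w3 must be 0, so w2 and w3 are equal.
Every assignment with w5 = 0 has a = 0; there are 1 such assignment(s).
  a=0, b=0, c=1

0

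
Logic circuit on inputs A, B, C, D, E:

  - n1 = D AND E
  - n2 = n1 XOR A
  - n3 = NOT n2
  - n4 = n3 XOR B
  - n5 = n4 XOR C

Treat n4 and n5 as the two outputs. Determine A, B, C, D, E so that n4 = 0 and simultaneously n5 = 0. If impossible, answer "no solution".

A=1 B=0 C=0 D=1 E=0

Check with A=1 B=0 C=0 D=1 E=0:
n1 = D AND E = 1 AND 0 = 0
n2 = n1 XOR A = 0 XOR 1 = 1
n3 = NOT n2 = NOT 1 = 0
n4 = n3 XOR B = 0 XOR 0 = 0
n5 = n4 XOR C = 0 XOR 0 = 0
So n4 = 0 and n5 = 0.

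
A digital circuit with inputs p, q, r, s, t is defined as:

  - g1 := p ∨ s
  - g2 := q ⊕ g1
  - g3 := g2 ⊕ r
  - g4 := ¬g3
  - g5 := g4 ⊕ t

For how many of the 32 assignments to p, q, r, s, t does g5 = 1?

g5 = g4 ⊕ t must be 1, so g4 and t differ.
Enumerating the 32 input combinations, 16 give g5 = 1 and 16 give g5 = 0.

16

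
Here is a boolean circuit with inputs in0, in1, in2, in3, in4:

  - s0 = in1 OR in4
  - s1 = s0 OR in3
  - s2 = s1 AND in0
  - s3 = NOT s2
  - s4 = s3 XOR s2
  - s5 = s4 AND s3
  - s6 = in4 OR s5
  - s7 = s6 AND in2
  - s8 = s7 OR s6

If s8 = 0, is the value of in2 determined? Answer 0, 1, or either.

either

Both values of in2 occur among assignments with s8 = 0:
  in2=0: in0=1, in1=0, in2=0, in3=1, in4=0
  in2=1: in0=1, in1=0, in2=1, in3=1, in4=0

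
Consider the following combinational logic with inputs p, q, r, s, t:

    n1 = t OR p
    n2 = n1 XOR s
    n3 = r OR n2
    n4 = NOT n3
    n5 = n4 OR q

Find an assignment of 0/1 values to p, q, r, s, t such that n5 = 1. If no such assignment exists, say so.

Check with p=0, q=1, r=1, s=0, t=0:
n1 = t OR p = 0 OR 0 = 0
n2 = n1 XOR s = 0 XOR 0 = 0
n3 = r OR n2 = 1 OR 0 = 1
n4 = NOT n3 = NOT 1 = 0
n5 = n4 OR q = 0 OR 1 = 1
So n5 = 1 as required.

p=0, q=1, r=1, s=0, t=0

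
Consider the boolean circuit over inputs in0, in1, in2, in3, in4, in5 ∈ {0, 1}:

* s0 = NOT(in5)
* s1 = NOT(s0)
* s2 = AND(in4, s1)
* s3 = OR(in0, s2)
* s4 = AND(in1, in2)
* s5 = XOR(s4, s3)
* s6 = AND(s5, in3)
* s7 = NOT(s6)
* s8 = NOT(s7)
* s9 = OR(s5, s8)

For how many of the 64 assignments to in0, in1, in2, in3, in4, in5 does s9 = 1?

s9 = OR(s5, s8) must be 1, so at least one of s5, s8 is 1.
Enumerating the 64 input combinations, 36 give s9 = 1 and 28 give s9 = 0.

36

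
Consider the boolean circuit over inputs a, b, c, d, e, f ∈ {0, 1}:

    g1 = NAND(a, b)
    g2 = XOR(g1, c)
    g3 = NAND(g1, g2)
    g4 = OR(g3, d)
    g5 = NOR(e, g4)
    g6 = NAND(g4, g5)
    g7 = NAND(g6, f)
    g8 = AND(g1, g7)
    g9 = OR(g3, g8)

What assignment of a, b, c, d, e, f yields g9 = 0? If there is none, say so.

a=0, b=1, c=0, d=0, e=0, f=1

g9 = OR(g3, g8) must be 0, so both g3 = 0 and g8 = 0.
Check with a=0, b=1, c=0, d=0, e=0, f=1:
g1 = NAND(a, b) = NAND(0, 1) = 1
g2 = XOR(g1, c) = XOR(1, 0) = 1
g3 = NAND(g1, g2) = NAND(1, 1) = 0
g4 = OR(g3, d) = OR(0, 0) = 0
g5 = NOR(e, g4) = NOR(0, 0) = 1
g6 = NAND(g4, g5) = NAND(0, 1) = 1
g7 = NAND(g6, f) = NAND(1, 1) = 0
g8 = AND(g1, g7) = AND(1, 0) = 0
g9 = OR(g3, g8) = OR(0, 0) = 0
So g9 = 0 as required.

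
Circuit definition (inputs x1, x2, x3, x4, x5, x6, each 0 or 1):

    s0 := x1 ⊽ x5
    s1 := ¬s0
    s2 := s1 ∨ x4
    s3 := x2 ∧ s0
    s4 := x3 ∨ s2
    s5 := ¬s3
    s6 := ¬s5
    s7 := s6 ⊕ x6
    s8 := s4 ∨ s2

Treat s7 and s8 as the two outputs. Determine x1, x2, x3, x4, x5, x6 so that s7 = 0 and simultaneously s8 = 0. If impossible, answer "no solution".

Check with x1=0, x2=0, x3=0, x4=0, x5=0, x6=0:
s0 = x1 ⊽ x5 = 0 ⊽ 0 = 1
s1 = ¬s0 = ¬1 = 0
s2 = s1 ∨ x4 = 0 ∨ 0 = 0
s3 = x2 ∧ s0 = 0 ∧ 1 = 0
s4 = x3 ∨ s2 = 0 ∨ 0 = 0
s5 = ¬s3 = ¬0 = 1
s6 = ¬s5 = ¬1 = 0
s7 = s6 ⊕ x6 = 0 ⊕ 0 = 0
s8 = s4 ∨ s2 = 0 ∨ 0 = 0
So s7 = 0 and s8 = 0.

x1=0, x2=0, x3=0, x4=0, x5=0, x6=0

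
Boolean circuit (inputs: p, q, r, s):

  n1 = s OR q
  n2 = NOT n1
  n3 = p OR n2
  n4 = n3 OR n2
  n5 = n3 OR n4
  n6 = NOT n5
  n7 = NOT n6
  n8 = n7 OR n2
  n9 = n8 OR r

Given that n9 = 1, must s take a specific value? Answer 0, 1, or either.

Both values of s occur among assignments with n9 = 1:
  s=0: p=0, q=0, r=0, s=0
  s=1: p=0, q=0, r=1, s=1

either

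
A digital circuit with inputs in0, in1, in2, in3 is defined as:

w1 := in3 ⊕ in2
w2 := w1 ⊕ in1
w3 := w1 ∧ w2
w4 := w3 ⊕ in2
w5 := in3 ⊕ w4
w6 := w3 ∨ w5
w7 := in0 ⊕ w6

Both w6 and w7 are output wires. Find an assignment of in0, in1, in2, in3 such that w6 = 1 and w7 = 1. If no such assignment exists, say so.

in0=0, in1=1, in2=0, in3=1

Check with in0=0, in1=1, in2=0, in3=1:
w1 = in3 ⊕ in2 = 1 ⊕ 0 = 1
w2 = w1 ⊕ in1 = 1 ⊕ 1 = 0
w3 = w1 ∧ w2 = 1 ∧ 0 = 0
w4 = w3 ⊕ in2 = 0 ⊕ 0 = 0
w5 = in3 ⊕ w4 = 1 ⊕ 0 = 1
w6 = w3 ∨ w5 = 0 ∨ 1 = 1
w7 = in0 ⊕ w6 = 0 ⊕ 1 = 1
So w6 = 1 and w7 = 1.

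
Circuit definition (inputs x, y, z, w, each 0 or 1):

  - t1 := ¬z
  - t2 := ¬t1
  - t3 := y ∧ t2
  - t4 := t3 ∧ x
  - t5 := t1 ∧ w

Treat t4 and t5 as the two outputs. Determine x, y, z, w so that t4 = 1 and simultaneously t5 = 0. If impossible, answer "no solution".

Check with x=1, y=1, z=1, w=0:
t1 = ¬z = ¬1 = 0
t2 = ¬t1 = ¬0 = 1
t3 = y ∧ t2 = 1 ∧ 1 = 1
t4 = t3 ∧ x = 1 ∧ 1 = 1
t5 = t1 ∧ w = 0 ∧ 0 = 0
So t4 = 1 and t5 = 0.

x=1, y=1, z=1, w=0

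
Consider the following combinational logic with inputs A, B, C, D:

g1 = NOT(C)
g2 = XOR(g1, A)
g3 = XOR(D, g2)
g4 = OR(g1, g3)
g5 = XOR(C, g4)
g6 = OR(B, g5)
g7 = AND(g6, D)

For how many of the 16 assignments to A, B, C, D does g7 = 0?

9

g7 = AND(g6, D) must be 0, so at least one of g6, D is 0.
Enumerating the 16 input combinations, 9 give g7 = 0 and 7 give g7 = 1.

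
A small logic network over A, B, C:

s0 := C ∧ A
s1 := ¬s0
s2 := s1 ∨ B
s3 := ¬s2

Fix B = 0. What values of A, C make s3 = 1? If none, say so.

A=1 C=1

s3 = ¬s2 must be 1, so s2 = 0.
Check with B = 0 and A=1, C=1:
s0 = C ∧ A = 1 ∧ 1 = 1
s1 = ¬s0 = ¬1 = 0
s2 = s1 ∨ B = 0 ∨ 0 = 0
s3 = ¬s2 = ¬0 = 1
So s3 = 1.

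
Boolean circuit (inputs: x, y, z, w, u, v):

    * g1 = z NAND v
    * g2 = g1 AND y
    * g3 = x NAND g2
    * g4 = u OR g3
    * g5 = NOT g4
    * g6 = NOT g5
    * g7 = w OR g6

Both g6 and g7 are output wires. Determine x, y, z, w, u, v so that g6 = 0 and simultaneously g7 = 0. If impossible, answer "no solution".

x=1, y=1, z=0, w=0, u=0, v=0

Check with x=1, y=1, z=0, w=0, u=0, v=0:
g1 = z NAND v = 0 NAND 0 = 1
g2 = g1 AND y = 1 AND 1 = 1
g3 = x NAND g2 = 1 NAND 1 = 0
g4 = u OR g3 = 0 OR 0 = 0
g5 = NOT g4 = NOT 0 = 1
g6 = NOT g5 = NOT 1 = 0
g7 = w OR g6 = 0 OR 0 = 0
So g6 = 0 and g7 = 0.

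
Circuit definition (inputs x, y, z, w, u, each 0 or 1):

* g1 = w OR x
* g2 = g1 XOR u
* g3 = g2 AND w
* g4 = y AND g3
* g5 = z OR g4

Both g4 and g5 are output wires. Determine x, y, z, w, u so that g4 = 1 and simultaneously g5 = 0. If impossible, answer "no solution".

no solution exists

Across all 32 input combinations, none give both g4 = 1 and g5 = 0.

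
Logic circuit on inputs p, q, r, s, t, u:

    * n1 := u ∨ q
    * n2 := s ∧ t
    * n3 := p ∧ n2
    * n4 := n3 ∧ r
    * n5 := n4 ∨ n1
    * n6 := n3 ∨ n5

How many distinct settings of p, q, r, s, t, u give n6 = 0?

n6 = n3 ∨ n5 must be 0, so both n3 = 0 and n5 = 0.
n3 = p ∧ n2 must be 0, so at least one of p, n2 is 0.
n5 = n4 ∨ n1 must be 0, so both n4 = 0 and n1 = 0.
Enumerating the 64 input combinations, 14 give n6 = 0 and 50 give n6 = 1.

14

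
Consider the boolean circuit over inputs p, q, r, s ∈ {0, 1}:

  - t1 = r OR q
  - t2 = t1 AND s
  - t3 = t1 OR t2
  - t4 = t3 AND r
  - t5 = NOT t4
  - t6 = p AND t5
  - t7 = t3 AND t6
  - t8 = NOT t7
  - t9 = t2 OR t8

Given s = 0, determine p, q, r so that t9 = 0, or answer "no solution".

Check with s = 0 and p=1, q=1, r=0:
t1 = r OR q = 0 OR 1 = 1
t2 = t1 AND s = 1 AND 0 = 0
t3 = t1 OR t2 = 1 OR 0 = 1
t4 = t3 AND r = 1 AND 0 = 0
t5 = NOT t4 = NOT 0 = 1
t6 = p AND t5 = 1 AND 1 = 1
t7 = t3 AND t6 = 1 AND 1 = 1
t8 = NOT t7 = NOT 1 = 0
t9 = t2 OR t8 = 0 OR 0 = 0
So t9 = 0.

p=1, q=1, r=0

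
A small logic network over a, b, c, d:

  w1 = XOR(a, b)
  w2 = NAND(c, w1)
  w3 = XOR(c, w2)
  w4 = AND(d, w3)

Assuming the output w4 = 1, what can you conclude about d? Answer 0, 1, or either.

w4 = AND(d, w3) must be 1, so both d = 1 and w3 = 1.
w3 = XOR(c, w2) must be 1, so c and w2 differ.
Every assignment with w4 = 1 has d = 1; there are 6 such assignment(s).

1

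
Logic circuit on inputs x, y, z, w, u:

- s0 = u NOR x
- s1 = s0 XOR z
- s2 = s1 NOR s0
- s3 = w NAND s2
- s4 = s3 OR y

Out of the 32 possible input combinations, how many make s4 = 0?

s4 = s3 OR y must be 0, so both s3 = 0 and y = 0.
s3 = w NAND s2 must be 0, so both w = 1 and s2 = 1.
Enumerating the 32 input combinations, 3 give s4 = 0 and 29 give s4 = 1.

3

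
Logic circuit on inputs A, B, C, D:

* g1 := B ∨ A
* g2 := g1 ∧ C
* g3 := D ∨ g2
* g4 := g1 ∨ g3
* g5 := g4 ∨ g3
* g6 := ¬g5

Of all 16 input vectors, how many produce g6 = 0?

14

g6 = ¬g5 must be 0, so g5 = 1.
g5 = g4 ∨ g3 must be 1, so at least one of g4, g3 is 1.
Enumerating the 16 input combinations, 14 give g6 = 0 and 2 give g6 = 1.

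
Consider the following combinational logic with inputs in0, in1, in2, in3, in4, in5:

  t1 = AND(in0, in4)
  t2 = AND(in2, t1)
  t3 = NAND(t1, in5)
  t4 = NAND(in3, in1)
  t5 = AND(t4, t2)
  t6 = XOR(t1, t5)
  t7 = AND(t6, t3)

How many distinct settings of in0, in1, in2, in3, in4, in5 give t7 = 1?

t7 = AND(t6, t3) must be 1, so both t6 = 1 and t3 = 1.
Satisfying assignments:
  in0=1, in1=0, in2=0, in3=0, in4=1, in5=0
  in0=1, in1=0, in2=0, in3=1, in4=1, in5=0
  in0=1, in1=1, in2=0, in3=0, in4=1, in5=0
  in0=1, in1=1, in2=0, in3=1, in4=1, in5=0
  in0=1, in1=1, in2=1, in3=1, in4=1, in5=0

5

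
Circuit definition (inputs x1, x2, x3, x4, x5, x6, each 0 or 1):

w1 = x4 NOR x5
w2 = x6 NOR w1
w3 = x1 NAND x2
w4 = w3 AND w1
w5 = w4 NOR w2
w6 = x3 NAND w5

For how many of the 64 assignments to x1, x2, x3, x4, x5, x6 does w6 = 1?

w6 = x3 NAND w5 must be 1, so at least one of x3, w5 is 0.
Enumerating the 64 input combinations, 50 give w6 = 1 and 14 give w6 = 0.

50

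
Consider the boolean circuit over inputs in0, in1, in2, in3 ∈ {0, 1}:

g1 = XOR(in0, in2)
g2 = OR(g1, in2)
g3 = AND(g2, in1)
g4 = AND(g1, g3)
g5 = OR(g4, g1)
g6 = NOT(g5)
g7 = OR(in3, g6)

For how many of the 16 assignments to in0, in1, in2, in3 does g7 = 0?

4

g7 = OR(in3, g6) must be 0, so both in3 = 0 and g6 = 0.
g6 = NOT(g5) must be 0, so g5 = 1.
g5 = OR(g4, g1) must be 1, so at least one of g4, g1 is 1.
Enumerating the 16 input combinations, 4 give g7 = 0 and 12 give g7 = 1.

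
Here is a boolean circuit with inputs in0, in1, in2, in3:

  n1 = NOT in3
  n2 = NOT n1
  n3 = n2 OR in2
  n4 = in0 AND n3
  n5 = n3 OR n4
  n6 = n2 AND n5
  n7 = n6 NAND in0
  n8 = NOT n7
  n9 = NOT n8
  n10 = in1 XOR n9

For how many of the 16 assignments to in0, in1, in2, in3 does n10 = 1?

n10 = in1 XOR n9 must be 1, so in1 and n9 differ.
Enumerating the 16 input combinations, 8 give n10 = 1 and 8 give n10 = 0.

8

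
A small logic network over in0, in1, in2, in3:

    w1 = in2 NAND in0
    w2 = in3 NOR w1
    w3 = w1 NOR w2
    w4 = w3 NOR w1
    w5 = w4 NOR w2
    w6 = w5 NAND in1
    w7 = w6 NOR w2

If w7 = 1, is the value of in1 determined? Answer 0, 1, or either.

1

w7 = w6 NOR w2 must be 1, so both w6 = 0 and w2 = 0.
Every assignment with w7 = 1 has in1 = 1; there are 7 such assignment(s).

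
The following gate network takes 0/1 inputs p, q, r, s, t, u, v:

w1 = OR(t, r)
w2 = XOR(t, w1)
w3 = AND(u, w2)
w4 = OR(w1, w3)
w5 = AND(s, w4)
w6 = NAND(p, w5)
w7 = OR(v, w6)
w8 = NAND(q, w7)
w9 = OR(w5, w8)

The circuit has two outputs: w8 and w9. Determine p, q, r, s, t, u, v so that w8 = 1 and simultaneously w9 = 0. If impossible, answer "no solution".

no solution exists

Across all 128 input combinations, none give both w8 = 1 and w9 = 0.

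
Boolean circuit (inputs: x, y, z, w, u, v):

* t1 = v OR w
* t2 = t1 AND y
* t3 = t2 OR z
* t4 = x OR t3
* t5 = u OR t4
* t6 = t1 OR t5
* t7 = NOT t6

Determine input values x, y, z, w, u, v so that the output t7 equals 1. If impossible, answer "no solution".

x=0, y=1, z=0, w=0, u=0, v=0

t7 = NOT t6 must be 1, so t6 = 0.
t6 = t1 OR t5 must be 0, so both t1 = 0 and t5 = 0.
Check with x=0, y=1, z=0, w=0, u=0, v=0:
t1 = v OR w = 0 OR 0 = 0
t2 = t1 AND y = 0 AND 1 = 0
t3 = t2 OR z = 0 OR 0 = 0
t4 = x OR t3 = 0 OR 0 = 0
t5 = u OR t4 = 0 OR 0 = 0
t6 = t1 OR t5 = 0 OR 0 = 0
t7 = NOT t6 = NOT 0 = 1
So t7 = 1 as required.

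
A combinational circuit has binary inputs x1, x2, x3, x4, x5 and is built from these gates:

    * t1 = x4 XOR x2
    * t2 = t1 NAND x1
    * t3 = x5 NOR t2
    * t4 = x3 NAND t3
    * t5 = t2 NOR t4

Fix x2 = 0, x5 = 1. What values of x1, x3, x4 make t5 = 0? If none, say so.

x1=1, x3=1, x4=0

t5 = t2 NOR t4 must be 0, so at least one of t2, t4 is 1.
Check with x2 = 0, x5 = 1 and x1=1, x3=1, x4=0:
t1 = x4 XOR x2 = 0 XOR 0 = 0
t2 = t1 NAND x1 = 0 NAND 1 = 1
t3 = x5 NOR t2 = 1 NOR 1 = 0
t4 = x3 NAND t3 = 1 NAND 0 = 1
t5 = t2 NOR t4 = 1 NOR 1 = 0
So t5 = 0.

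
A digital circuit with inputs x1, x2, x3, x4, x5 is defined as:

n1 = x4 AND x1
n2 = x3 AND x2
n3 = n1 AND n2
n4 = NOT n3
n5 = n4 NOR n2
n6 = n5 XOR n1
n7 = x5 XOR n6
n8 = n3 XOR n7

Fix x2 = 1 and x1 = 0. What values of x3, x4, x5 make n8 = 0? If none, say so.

x3=0, x4=1, x5=0

n8 = n3 XOR n7 must be 0, so n3 and n7 are equal.
Check with x2 = 1 and x1 = 0 and x3=0, x4=1, x5=0:
n1 = x4 AND x1 = 1 AND 0 = 0
n2 = x3 AND x2 = 0 AND 1 = 0
n3 = n1 AND n2 = 0 AND 0 = 0
n4 = NOT n3 = NOT 0 = 1
n5 = n4 NOR n2 = 1 NOR 0 = 0
n6 = n5 XOR n1 = 0 XOR 0 = 0
n7 = x5 XOR n6 = 0 XOR 0 = 0
n8 = n3 XOR n7 = 0 XOR 0 = 0
So n8 = 0.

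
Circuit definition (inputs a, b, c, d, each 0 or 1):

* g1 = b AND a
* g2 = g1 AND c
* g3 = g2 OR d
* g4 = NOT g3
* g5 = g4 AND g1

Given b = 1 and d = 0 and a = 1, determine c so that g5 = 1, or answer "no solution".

c=0

g5 = g4 AND g1 must be 1, so both g4 = 1 and g1 = 1.
Check with b = 1 and d = 0 and a = 1 and c=0:
g1 = b AND a = 1 AND 1 = 1
g2 = g1 AND c = 1 AND 0 = 0
g3 = g2 OR d = 0 OR 0 = 0
g4 = NOT g3 = NOT 0 = 1
g5 = g4 AND g1 = 1 AND 1 = 1
So g5 = 1.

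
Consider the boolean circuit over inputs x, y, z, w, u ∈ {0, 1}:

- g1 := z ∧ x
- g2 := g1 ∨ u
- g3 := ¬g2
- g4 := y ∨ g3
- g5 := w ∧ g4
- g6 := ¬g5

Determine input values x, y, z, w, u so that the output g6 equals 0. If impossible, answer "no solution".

g6 = ¬g5 must be 0, so g5 = 1.
Check with x=0, y=1, z=1, w=1, u=0:
g1 = z ∧ x = 1 ∧ 0 = 0
g2 = g1 ∨ u = 0 ∨ 0 = 0
g3 = ¬g2 = ¬0 = 1
g4 = y ∨ g3 = 1 ∨ 1 = 1
g5 = w ∧ g4 = 1 ∧ 1 = 1
g6 = ¬g5 = ¬1 = 0
So g6 = 0 as required.

x=0, y=1, z=1, w=1, u=0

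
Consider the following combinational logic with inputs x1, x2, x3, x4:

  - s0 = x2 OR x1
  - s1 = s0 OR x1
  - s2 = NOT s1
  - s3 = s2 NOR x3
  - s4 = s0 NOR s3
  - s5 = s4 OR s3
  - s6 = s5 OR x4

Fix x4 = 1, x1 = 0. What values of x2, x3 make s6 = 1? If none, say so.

x2=0, x3=0

Check with x4 = 1, x1 = 0 and x2=0, x3=0:
s0 = x2 OR x1 = 0 OR 0 = 0
s1 = s0 OR x1 = 0 OR 0 = 0
s2 = NOT s1 = NOT 0 = 1
s3 = s2 NOR x3 = 1 NOR 0 = 0
s4 = s0 NOR s3 = 0 NOR 0 = 1
s5 = s4 OR s3 = 1 OR 0 = 1
s6 = s5 OR x4 = 1 OR 1 = 1
So s6 = 1.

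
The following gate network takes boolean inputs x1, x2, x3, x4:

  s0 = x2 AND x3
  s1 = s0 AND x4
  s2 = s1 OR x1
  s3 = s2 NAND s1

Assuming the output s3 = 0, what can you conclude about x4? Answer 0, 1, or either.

s3 = s2 NAND s1 must be 0, so both s2 = 1 and s1 = 1.
Every assignment with s3 = 0 has x4 = 1; there are 2 such assignment(s).
  x1=0, x2=1, x3=1, x4=1
  x1=1, x2=1, x3=1, x4=1

1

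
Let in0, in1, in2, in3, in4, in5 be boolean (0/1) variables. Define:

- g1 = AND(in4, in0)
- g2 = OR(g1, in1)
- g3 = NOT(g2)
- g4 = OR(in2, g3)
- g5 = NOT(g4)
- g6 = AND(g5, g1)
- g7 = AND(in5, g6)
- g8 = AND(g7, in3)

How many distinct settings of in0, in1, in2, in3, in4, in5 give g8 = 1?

g8 = AND(g7, in3) must be 1, so both g7 = 1 and in3 = 1.
g7 = AND(in5, g6) must be 1, so both in5 = 1 and g6 = 1.
Enumerating the 64 input combinations, 2 give g8 = 1 and 62 give g8 = 0.

2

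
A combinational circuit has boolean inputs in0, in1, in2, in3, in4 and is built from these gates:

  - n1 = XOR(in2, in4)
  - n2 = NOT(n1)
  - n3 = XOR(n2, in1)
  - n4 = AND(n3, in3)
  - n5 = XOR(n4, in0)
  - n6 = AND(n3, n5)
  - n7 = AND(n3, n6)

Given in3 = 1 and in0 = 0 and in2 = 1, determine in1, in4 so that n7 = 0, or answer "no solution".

in1=1, in4=1

n7 = AND(n3, n6) must be 0, so at least one of n3, n6 is 0.
Check with in3 = 1 and in0 = 0 and in2 = 1 and in1=1, in4=1:
n1 = XOR(in2, in4) = XOR(1, 1) = 0
n2 = NOT(n1) = NOT 0 = 1
n3 = XOR(n2, in1) = XOR(1, 1) = 0
n4 = AND(n3, in3) = AND(0, 1) = 0
n5 = XOR(n4, in0) = XOR(0, 0) = 0
n6 = AND(n3, n5) = AND(0, 0) = 0
n7 = AND(n3, n6) = AND(0, 0) = 0
So n7 = 0.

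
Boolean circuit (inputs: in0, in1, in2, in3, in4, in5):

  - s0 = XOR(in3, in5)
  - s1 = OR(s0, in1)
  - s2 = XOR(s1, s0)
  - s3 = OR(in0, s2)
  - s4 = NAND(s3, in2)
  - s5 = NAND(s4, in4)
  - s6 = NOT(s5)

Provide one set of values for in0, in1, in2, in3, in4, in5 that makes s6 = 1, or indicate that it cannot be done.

s6 = NOT(s5) must be 1, so s5 = 0.
s5 = NAND(s4, in4) must be 0, so both s4 = 1 and in4 = 1.
s4 = NAND(s3, in2) must be 1, so at least one of s3, in2 is 0.
Check with in0=1, in1=1, in2=0, in3=0, in4=1, in5=1:
s0 = XOR(in3, in5) = XOR(0, 1) = 1
s1 = OR(s0, in1) = OR(1, 1) = 1
s2 = XOR(s1, s0) = XOR(1, 1) = 0
s3 = OR(in0, s2) = OR(1, 0) = 1
s4 = NAND(s3, in2) = NAND(1, 0) = 1
s5 = NAND(s4, in4) = NAND(1, 1) = 0
s6 = NOT(s5) = NOT 0 = 1
So s6 = 1 as required.

in0=1, in1=1, in2=0, in3=0, in4=1, in5=1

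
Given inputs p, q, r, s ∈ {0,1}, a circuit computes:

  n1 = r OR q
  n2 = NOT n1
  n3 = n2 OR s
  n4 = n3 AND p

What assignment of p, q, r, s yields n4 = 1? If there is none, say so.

n4 = n3 AND p must be 1, so both n3 = 1 and p = 1.
n3 = n2 OR s must be 1, so at least one of n2, s is 1.
Check with p=1, q=0, r=1, s=1:
n1 = r OR q = 1 OR 0 = 1
n2 = NOT n1 = NOT 1 = 0
n3 = n2 OR s = 0 OR 1 = 1
n4 = n3 AND p = 1 AND 1 = 1
So n4 = 1 as required.

p=1, q=0, r=1, s=1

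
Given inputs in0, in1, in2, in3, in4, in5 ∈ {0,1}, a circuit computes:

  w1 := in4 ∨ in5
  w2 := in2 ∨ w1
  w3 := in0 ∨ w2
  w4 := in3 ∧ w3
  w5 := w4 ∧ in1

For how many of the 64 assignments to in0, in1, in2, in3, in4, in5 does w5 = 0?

w5 = w4 ∧ in1 must be 0, so at least one of w4, in1 is 0.
Enumerating the 64 input combinations, 49 give w5 = 0 and 15 give w5 = 1.

49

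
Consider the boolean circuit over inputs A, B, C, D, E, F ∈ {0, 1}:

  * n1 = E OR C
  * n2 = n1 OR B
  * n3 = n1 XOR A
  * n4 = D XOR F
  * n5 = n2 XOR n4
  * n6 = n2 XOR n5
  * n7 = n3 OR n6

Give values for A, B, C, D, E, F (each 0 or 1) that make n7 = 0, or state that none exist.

A=1, B=0, C=1, D=1, E=0, F=1

Check with A=1, B=0, C=1, D=1, E=0, F=1:
n1 = E OR C = 0 OR 1 = 1
n2 = n1 OR B = 1 OR 0 = 1
n3 = n1 XOR A = 1 XOR 1 = 0
n4 = D XOR F = 1 XOR 1 = 0
n5 = n2 XOR n4 = 1 XOR 0 = 1
n6 = n2 XOR n5 = 1 XOR 1 = 0
n7 = n3 OR n6 = 0 OR 0 = 0
So n7 = 0 as required.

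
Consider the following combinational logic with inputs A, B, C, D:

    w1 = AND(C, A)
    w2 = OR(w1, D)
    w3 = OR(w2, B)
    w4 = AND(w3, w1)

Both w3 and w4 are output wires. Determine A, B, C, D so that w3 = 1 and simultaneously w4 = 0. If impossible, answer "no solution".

Check with A=0 B=0 C=1 D=1:
w1 = AND(C, A) = AND(1, 0) = 0
w2 = OR(w1, D) = OR(0, 1) = 1
w3 = OR(w2, B) = OR(1, 0) = 1
w4 = AND(w3, w1) = AND(1, 0) = 0
So w3 = 1 and w4 = 0.

A=0 B=0 C=1 D=1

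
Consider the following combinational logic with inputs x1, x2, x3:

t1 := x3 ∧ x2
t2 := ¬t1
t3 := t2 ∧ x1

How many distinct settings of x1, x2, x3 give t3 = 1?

3

t3 = t2 ∧ x1 must be 1, so both t2 = 1 and x1 = 1.
t2 = ¬t1 must be 1, so t1 = 0.
t1 = x3 ∧ x2 must be 0, so at least one of x3, x2 is 0.
Satisfying assignments:
  x1=1, x2=0, x3=0
  x1=1, x2=0, x3=1
  x1=1, x2=1, x3=0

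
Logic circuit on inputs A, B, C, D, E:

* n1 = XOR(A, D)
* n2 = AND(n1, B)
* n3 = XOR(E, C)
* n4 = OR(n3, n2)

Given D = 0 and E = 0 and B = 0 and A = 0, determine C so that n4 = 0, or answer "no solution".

C=0

n4 = OR(n3, n2) must be 0, so both n3 = 0 and n2 = 0.
n3 = XOR(E, C) must be 0, so E and C are equal.
Check with D = 0 and E = 0 and B = 0 and A = 0 and C=0:
n1 = XOR(A, D) = XOR(0, 0) = 0
n2 = AND(n1, B) = AND(0, 0) = 0
n3 = XOR(E, C) = XOR(0, 0) = 0
n4 = OR(n3, n2) = OR(0, 0) = 0
So n4 = 0.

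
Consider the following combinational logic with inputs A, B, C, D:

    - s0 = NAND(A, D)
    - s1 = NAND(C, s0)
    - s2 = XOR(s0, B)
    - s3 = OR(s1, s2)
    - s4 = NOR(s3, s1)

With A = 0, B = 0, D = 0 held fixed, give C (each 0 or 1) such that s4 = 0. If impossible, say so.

C=1

s4 = NOR(s3, s1) must be 0, so at least one of s3, s1 is 1.
Check with A = 0, B = 0, D = 0 and C=1:
s0 = NAND(A, D) = NAND(0, 0) = 1
s1 = NAND(C, s0) = NAND(1, 1) = 0
s2 = XOR(s0, B) = XOR(1, 0) = 1
s3 = OR(s1, s2) = OR(0, 1) = 1
s4 = NOR(s3, s1) = NOR(1, 0) = 0
So s4 = 0.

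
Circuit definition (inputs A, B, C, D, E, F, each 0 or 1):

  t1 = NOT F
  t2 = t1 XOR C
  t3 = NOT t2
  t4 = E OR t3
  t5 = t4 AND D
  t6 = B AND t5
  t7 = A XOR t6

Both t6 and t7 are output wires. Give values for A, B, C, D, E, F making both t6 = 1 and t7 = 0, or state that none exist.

A=1, B=1, C=0, D=1, E=1, F=0

Check with A=1, B=1, C=0, D=1, E=1, F=0:
t1 = NOT F = NOT 0 = 1
t2 = t1 XOR C = 1 XOR 0 = 1
t3 = NOT t2 = NOT 1 = 0
t4 = E OR t3 = 1 OR 0 = 1
t5 = t4 AND D = 1 AND 1 = 1
t6 = B AND t5 = 1 AND 1 = 1
t7 = A XOR t6 = 1 XOR 1 = 0
So t6 = 1 and t7 = 0.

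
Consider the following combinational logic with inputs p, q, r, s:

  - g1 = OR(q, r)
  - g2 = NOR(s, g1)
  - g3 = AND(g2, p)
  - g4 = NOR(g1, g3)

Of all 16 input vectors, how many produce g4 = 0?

13

g4 = NOR(g1, g3) must be 0, so at least one of g1, g3 is 1.
Enumerating the 16 input combinations, 13 give g4 = 0 and 3 give g4 = 1.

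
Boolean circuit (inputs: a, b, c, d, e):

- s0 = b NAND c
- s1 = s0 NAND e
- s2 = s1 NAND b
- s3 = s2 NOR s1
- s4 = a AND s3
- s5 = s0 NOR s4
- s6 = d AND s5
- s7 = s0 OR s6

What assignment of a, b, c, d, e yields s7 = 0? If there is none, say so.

a=1, b=1, c=1, d=0, e=0

Check with a=1, b=1, c=1, d=0, e=0:
s0 = b NAND c = 1 NAND 1 = 0
s1 = s0 NAND e = 0 NAND 0 = 1
s2 = s1 NAND b = 1 NAND 1 = 0
s3 = s2 NOR s1 = 0 NOR 1 = 0
s4 = a AND s3 = 1 AND 0 = 0
s5 = s0 NOR s4 = 0 NOR 0 = 1
s6 = d AND s5 = 0 AND 1 = 0
s7 = s0 OR s6 = 0 OR 0 = 0
So s7 = 0 as required.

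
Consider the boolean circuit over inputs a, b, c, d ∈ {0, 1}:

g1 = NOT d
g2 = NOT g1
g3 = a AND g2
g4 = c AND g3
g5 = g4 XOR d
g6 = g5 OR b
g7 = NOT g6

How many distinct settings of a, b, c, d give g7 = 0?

11

g7 = NOT g6 must be 0, so g6 = 1.
Enumerating the 16 input combinations, 11 give g7 = 0 and 5 give g7 = 1.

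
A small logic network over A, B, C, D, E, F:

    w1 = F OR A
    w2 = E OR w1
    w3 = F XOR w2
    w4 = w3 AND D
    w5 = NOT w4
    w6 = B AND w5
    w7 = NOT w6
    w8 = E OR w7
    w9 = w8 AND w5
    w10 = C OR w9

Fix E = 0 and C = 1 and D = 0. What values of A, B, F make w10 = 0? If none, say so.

no solution exists

With E = 0 and C = 1 and D = 0 fixed, none of the 8 settings of A, B, F give w10 = 0.
For example, with A=1, B=0, F=0:
w1 = F OR A = 0 OR 1 = 1
w2 = E OR w1 = 0 OR 1 = 1
w3 = F XOR w2 = 0 XOR 1 = 1
w4 = w3 AND D = 1 AND 0 = 0
w5 = NOT w4 = NOT 0 = 1
w6 = B AND w5 = 0 AND 1 = 0
w7 = NOT w6 = NOT 0 = 1
w8 = E OR w7 = 0 OR 1 = 1
w9 = w8 AND w5 = 1 AND 1 = 1
w10 = C OR w9 = 1 OR 1 = 1
giving w10 = 1 ≠ 0.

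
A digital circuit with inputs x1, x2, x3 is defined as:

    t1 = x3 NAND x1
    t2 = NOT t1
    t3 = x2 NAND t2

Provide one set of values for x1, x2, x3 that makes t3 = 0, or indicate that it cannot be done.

x1=1, x2=1, x3=1

t3 = x2 NAND t2 must be 0, so both x2 = 1 and t2 = 1.
Check with x1=1, x2=1, x3=1:
t1 = x3 NAND x1 = 1 NAND 1 = 0
t2 = NOT t1 = NOT 0 = 1
t3 = x2 NAND t2 = 1 NAND 1 = 0
So t3 = 0 as required.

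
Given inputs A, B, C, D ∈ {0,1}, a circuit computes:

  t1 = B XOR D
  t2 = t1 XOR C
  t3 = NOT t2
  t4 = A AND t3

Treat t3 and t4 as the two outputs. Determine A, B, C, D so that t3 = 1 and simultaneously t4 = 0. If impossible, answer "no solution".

Check with A=0, B=0, C=1, D=1:
t1 = B XOR D = 0 XOR 1 = 1
t2 = t1 XOR C = 1 XOR 1 = 0
t3 = NOT t2 = NOT 0 = 1
t4 = A AND t3 = 0 AND 1 = 0
So t3 = 1 and t4 = 0.

A=0, B=0, C=1, D=1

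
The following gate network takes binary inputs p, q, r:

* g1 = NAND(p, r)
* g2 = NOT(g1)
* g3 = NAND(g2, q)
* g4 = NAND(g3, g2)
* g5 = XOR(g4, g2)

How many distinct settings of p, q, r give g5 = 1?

7

g5 = XOR(g4, g2) must be 1, so g4 and g2 differ.
Enumerating the 8 input combinations, 7 give g5 = 1 and 1 give g5 = 0.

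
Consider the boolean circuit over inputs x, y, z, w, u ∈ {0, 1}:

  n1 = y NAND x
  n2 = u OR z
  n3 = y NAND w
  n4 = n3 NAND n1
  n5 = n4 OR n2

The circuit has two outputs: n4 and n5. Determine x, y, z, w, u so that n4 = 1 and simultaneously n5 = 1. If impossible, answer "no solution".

Check with x=0 y=1 z=0 w=1 u=1:
n1 = y NAND x = 1 NAND 0 = 1
n2 = u OR z = 1 OR 0 = 1
n3 = y NAND w = 1 NAND 1 = 0
n4 = n3 NAND n1 = 0 NAND 1 = 1
n5 = n4 OR n2 = 1 OR 1 = 1
So n4 = 1 and n5 = 1.

x=0 y=1 z=0 w=1 u=1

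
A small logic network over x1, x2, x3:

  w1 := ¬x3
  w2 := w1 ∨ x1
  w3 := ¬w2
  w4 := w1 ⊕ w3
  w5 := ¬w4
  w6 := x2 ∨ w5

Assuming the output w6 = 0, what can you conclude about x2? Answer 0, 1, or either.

w6 = x2 ∨ w5 must be 0, so both x2 = 0 and w5 = 0.
Every assignment with w6 = 0 has x2 = 0; there are 3 such assignment(s).
  x1=0, x2=0, x3=0
  x1=0, x2=0, x3=1
  x1=1, x2=0, x3=0

0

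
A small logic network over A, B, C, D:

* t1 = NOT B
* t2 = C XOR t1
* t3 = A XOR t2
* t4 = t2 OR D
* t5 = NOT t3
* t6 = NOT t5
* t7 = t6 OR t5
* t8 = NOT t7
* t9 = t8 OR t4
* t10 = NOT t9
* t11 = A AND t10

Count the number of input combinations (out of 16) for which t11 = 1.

t11 = A AND t10 must be 1, so both A = 1 and t10 = 1.
t10 = NOT t9 must be 1, so t9 = 0.
t9 = t8 OR t4 must be 0, so both t8 = 0 and t4 = 0.
Enumerating the 16 input combinations, 2 give t11 = 1 and 14 give t11 = 0.

2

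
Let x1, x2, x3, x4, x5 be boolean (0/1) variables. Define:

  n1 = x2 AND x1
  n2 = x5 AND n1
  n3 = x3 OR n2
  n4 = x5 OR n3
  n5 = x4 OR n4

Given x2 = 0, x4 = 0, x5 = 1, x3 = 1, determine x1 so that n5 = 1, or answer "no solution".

x1=1

Check with x2 = 0, x4 = 0, x5 = 1, x3 = 1 and x1=1:
n1 = x2 AND x1 = 0 AND 1 = 0
n2 = x5 AND n1 = 1 AND 0 = 0
n3 = x3 OR n2 = 1 OR 0 = 1
n4 = x5 OR n3 = 1 OR 1 = 1
n5 = x4 OR n4 = 0 OR 1 = 1
So n5 = 1.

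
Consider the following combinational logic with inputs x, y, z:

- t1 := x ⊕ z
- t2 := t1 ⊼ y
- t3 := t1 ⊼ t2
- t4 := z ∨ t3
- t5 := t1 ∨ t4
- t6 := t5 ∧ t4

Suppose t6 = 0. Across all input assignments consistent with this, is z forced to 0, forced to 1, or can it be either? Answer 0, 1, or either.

0

t6 = t5 ∧ t4 must be 0, so at least one of t5, t4 is 0.
Every assignment with t6 = 0 has z = 0; there are 1 such assignment(s).
  x=1, y=0, z=0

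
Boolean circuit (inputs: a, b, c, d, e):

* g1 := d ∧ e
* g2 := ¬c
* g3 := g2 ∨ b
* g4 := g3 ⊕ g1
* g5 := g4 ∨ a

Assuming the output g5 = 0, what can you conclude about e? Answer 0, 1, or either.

Both values of e occur among assignments with g5 = 0:
  e=0: a=0, b=0, c=1, d=0, e=0
  e=1: a=0, b=0, c=0, d=1, e=1

either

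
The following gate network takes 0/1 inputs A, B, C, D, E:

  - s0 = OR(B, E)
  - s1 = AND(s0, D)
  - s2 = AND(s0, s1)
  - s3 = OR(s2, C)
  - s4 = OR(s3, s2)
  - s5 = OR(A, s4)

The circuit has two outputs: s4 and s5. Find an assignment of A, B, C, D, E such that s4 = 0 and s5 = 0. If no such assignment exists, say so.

A=0 B=0 C=0 D=0 E=1

Check with A=0 B=0 C=0 D=0 E=1:
s0 = OR(B, E) = OR(0, 1) = 1
s1 = AND(s0, D) = AND(1, 0) = 0
s2 = AND(s0, s1) = AND(1, 0) = 0
s3 = OR(s2, C) = OR(0, 0) = 0
s4 = OR(s3, s2) = OR(0, 0) = 0
s5 = OR(A, s4) = OR(0, 0) = 0
So s4 = 0 and s5 = 0.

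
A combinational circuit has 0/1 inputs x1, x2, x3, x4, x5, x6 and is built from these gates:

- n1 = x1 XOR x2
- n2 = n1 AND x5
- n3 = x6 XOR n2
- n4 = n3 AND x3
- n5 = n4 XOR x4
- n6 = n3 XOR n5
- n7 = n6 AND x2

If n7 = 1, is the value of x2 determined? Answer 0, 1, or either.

1

n7 = n6 AND x2 must be 1, so both n6 = 1 and x2 = 1.
Every assignment with n7 = 1 has x2 = 1; there are 16 such assignment(s).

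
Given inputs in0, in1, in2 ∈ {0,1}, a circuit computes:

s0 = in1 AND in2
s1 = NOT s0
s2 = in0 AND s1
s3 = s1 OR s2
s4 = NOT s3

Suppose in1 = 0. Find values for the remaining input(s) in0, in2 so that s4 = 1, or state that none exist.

no solution exists

With in1 = 0 fixed, none of the 4 settings of in0, in2 give s4 = 1.
For example, with in0=0, in2=0:
s0 = in1 AND in2 = 0 AND 0 = 0
s1 = NOT s0 = NOT 0 = 1
s2 = in0 AND s1 = 0 AND 1 = 0
s3 = s1 OR s2 = 1 OR 0 = 1
s4 = NOT s3 = NOT 1 = 0
giving s4 = 0 ≠ 1.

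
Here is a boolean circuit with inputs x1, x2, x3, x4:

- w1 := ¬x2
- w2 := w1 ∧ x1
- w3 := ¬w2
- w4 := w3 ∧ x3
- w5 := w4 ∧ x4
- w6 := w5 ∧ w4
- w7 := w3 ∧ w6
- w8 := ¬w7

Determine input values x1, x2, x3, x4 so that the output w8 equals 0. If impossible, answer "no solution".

Check with x1=0, x2=0, x3=1, x4=1:
w1 = ¬x2 = ¬0 = 1
w2 = w1 ∧ x1 = 1 ∧ 0 = 0
w3 = ¬w2 = ¬0 = 1
w4 = w3 ∧ x3 = 1 ∧ 1 = 1
w5 = w4 ∧ x4 = 1 ∧ 1 = 1
w6 = w5 ∧ w4 = 1 ∧ 1 = 1
w7 = w3 ∧ w6 = 1 ∧ 1 = 1
w8 = ¬w7 = ¬1 = 0
So w8 = 0 as required.

x1=0, x2=0, x3=1, x4=1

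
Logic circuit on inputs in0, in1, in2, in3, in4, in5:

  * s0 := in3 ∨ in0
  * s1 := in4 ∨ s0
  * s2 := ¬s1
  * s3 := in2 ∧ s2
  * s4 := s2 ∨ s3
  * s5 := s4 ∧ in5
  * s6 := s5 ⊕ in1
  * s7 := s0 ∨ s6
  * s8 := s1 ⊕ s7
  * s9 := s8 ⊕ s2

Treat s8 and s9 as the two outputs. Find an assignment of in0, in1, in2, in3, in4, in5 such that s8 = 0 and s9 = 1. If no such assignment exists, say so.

in0=0, in1=1, in2=0, in3=0, in4=0, in5=1

Check with in0=0, in1=1, in2=0, in3=0, in4=0, in5=1:
s0 = in3 ∨ in0 = 0 ∨ 0 = 0
s1 = in4 ∨ s0 = 0 ∨ 0 = 0
s2 = ¬s1 = ¬0 = 1
s3 = in2 ∧ s2 = 0 ∧ 1 = 0
s4 = s2 ∨ s3 = 1 ∨ 0 = 1
s5 = s4 ∧ in5 = 1 ∧ 1 = 1
s6 = s5 ⊕ in1 = 1 ⊕ 1 = 0
s7 = s0 ∨ s6 = 0 ∨ 0 = 0
s8 = s1 ⊕ s7 = 0 ⊕ 0 = 0
s9 = s8 ⊕ s2 = 0 ⊕ 1 = 1
So s8 = 0 and s9 = 1.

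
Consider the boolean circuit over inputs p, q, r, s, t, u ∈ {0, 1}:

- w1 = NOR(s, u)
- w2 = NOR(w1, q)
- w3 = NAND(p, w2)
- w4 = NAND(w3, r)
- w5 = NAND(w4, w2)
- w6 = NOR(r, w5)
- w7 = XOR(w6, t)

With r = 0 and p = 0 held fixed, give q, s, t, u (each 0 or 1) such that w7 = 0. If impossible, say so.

w7 = XOR(w6, t) must be 0, so w6 and t are equal.
Check with r = 0 and p = 0 and q=1, s=1, t=0, u=1:
w1 = NOR(s, u) = NOR(1, 1) = 0
w2 = NOR(w1, q) = NOR(0, 1) = 0
w3 = NAND(p, w2) = NAND(0, 0) = 1
w4 = NAND(w3, r) = NAND(1, 0) = 1
w5 = NAND(w4, w2) = NAND(1, 0) = 1
w6 = NOR(r, w5) = NOR(0, 1) = 0
w7 = XOR(w6, t) = XOR(0, 0) = 0
So w7 = 0.

q=1, s=1, t=0, u=1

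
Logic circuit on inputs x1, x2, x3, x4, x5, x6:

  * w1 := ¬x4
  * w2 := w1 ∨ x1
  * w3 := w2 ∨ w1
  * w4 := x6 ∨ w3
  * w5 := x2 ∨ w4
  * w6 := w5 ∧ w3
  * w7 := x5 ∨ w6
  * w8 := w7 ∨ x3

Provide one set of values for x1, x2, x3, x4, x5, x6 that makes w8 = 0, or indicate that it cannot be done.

x1=0 x2=0 x3=0 x4=1 x5=0 x6=1

w8 = w7 ∨ x3 must be 0, so both w7 = 0 and x3 = 0.
Check with x1=0 x2=0 x3=0 x4=1 x5=0 x6=1:
w1 = ¬x4 = ¬1 = 0
w2 = w1 ∨ x1 = 0 ∨ 0 = 0
w3 = w2 ∨ w1 = 0 ∨ 0 = 0
w4 = x6 ∨ w3 = 1 ∨ 0 = 1
w5 = x2 ∨ w4 = 0 ∨ 1 = 1
w6 = w5 ∧ w3 = 1 ∧ 0 = 0
w7 = x5 ∨ w6 = 0 ∨ 0 = 0
w8 = w7 ∨ x3 = 0 ∨ 0 = 0
So w8 = 0 as required.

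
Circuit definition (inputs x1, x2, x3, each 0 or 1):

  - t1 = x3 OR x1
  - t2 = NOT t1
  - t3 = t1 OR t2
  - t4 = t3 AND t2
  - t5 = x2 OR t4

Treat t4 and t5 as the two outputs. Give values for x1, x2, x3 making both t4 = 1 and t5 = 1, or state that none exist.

x1=0, x2=0, x3=0

Check with x1=0, x2=0, x3=0:
t1 = x3 OR x1 = 0 OR 0 = 0
t2 = NOT t1 = NOT 0 = 1
t3 = t1 OR t2 = 0 OR 1 = 1
t4 = t3 AND t2 = 1 AND 1 = 1
t5 = x2 OR t4 = 0 OR 1 = 1
So t4 = 1 and t5 = 1.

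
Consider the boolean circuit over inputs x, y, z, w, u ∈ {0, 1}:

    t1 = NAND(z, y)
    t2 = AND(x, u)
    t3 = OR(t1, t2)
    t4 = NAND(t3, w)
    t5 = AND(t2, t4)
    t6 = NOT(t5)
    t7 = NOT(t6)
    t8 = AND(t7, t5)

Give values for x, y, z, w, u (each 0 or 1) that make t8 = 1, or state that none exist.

t8 = AND(t7, t5) must be 1, so both t7 = 1 and t5 = 1.
Check with x=1, y=1, z=0, w=0, u=1:
t1 = NAND(z, y) = NAND(0, 1) = 1
t2 = AND(x, u) = AND(1, 1) = 1
t3 = OR(t1, t2) = OR(1, 1) = 1
t4 = NAND(t3, w) = NAND(1, 0) = 1
t5 = AND(t2, t4) = AND(1, 1) = 1
t6 = NOT(t5) = NOT 1 = 0
t7 = NOT(t6) = NOT 0 = 1
t8 = AND(t7, t5) = AND(1, 1) = 1
So t8 = 1 as required.

x=1, y=1, z=0, w=0, u=1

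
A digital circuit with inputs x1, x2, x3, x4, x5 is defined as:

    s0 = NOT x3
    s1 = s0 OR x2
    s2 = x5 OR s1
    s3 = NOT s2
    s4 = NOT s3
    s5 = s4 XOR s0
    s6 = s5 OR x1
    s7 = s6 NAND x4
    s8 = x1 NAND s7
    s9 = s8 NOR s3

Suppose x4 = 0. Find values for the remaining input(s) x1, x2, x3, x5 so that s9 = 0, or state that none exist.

Check with x4 = 0 and x1=0, x2=1, x3=1, x5=0:
s0 = NOT x3 = NOT 1 = 0
s1 = s0 OR x2 = 0 OR 1 = 1
s2 = x5 OR s1 = 0 OR 1 = 1
s3 = NOT s2 = NOT 1 = 0
s4 = NOT s3 = NOT 0 = 1
s5 = s4 XOR s0 = 1 XOR 0 = 1
s6 = s5 OR x1 = 1 OR 0 = 1
s7 = s6 NAND x4 = 1 NAND 0 = 1
s8 = x1 NAND s7 = 0 NAND 1 = 1
s9 = s8 NOR s3 = 1 NOR 0 = 0
So s9 = 0.

x1=0 x2=1 x3=1 x5=0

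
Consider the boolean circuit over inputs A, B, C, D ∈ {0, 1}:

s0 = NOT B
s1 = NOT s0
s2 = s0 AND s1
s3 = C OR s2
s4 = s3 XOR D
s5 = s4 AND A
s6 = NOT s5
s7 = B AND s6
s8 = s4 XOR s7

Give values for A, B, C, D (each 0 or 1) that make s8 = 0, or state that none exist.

Check with A=1 B=0 C=1 D=1:
s0 = NOT B = NOT 0 = 1
s1 = NOT s0 = NOT 1 = 0
s2 = s0 AND s1 = 1 AND 0 = 0
s3 = C OR s2 = 1 OR 0 = 1
s4 = s3 XOR D = 1 XOR 1 = 0
s5 = s4 AND A = 0 AND 1 = 0
s6 = NOT s5 = NOT 0 = 1
s7 = B AND s6 = 0 AND 1 = 0
s8 = s4 XOR s7 = 0 XOR 0 = 0
So s8 = 0 as required.

A=1 B=0 C=1 D=1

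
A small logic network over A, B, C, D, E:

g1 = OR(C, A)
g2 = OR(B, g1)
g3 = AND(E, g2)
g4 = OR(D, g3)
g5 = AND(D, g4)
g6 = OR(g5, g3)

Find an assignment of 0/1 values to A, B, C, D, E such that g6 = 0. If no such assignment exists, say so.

A=0, B=1, C=1, D=0, E=0

g6 = OR(g5, g3) must be 0, so both g5 = 0 and g3 = 0.
g5 = AND(D, g4) must be 0, so at least one of D, g4 is 0.
Check with A=0, B=1, C=1, D=0, E=0:
g1 = OR(C, A) = OR(1, 0) = 1
g2 = OR(B, g1) = OR(1, 1) = 1
g3 = AND(E, g2) = AND(0, 1) = 0
g4 = OR(D, g3) = OR(0, 0) = 0
g5 = AND(D, g4) = AND(0, 0) = 0
g6 = OR(g5, g3) = OR(0, 0) = 0
So g6 = 0 as required.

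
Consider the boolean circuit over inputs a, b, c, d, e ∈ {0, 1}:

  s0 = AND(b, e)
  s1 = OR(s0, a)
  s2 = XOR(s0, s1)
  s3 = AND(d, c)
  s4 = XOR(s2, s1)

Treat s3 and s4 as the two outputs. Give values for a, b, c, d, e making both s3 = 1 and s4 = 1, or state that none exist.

a=1 b=1 c=1 d=1 e=1

Check with a=1 b=1 c=1 d=1 e=1:
s0 = AND(b, e) = AND(1, 1) = 1
s1 = OR(s0, a) = OR(1, 1) = 1
s2 = XOR(s0, s1) = XOR(1, 1) = 0
s3 = AND(d, c) = AND(1, 1) = 1
s4 = XOR(s2, s1) = XOR(0, 1) = 1
So s3 = 1 and s4 = 1.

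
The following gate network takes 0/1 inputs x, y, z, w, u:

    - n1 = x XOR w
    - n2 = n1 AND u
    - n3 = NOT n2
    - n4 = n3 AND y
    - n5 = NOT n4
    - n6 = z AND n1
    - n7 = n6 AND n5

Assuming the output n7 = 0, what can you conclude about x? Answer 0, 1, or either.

Both values of x occur among assignments with n7 = 0:
  x=0: x=0, y=0, z=0, w=0, u=0
  x=1: x=1, y=0, z=0, w=0, u=0

either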